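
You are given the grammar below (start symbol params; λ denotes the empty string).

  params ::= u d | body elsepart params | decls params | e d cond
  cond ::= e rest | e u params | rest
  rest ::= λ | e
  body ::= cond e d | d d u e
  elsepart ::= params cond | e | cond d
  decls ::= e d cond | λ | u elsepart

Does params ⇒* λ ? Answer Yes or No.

No

Nullable nonterminals: cond, decls, rest.
No production of params has an RHS whose symbols are all nullable, so params is not nullable.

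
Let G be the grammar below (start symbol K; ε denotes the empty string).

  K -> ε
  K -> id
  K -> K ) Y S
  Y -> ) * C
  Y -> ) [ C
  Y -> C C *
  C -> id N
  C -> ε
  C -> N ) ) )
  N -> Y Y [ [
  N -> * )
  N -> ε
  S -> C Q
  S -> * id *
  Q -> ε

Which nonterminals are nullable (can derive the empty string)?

{ C, K, N, Q, S }

Directly nullable (have an ε-production): K, C, N, Q.
S -> C Q with every symbol nullable, so S is nullable.
No other nonterminal has a production whose RHS symbols are all nullable.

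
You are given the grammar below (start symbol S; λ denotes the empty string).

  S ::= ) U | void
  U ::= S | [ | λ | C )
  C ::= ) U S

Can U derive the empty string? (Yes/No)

U has an λ-production, so U ⇒ λ.

Yes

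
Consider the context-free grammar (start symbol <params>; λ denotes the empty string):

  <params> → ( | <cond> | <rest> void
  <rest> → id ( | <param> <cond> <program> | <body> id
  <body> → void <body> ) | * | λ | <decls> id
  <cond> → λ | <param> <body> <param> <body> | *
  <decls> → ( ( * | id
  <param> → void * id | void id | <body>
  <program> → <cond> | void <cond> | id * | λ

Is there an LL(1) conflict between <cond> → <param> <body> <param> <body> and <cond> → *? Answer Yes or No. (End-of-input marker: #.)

Yes

FIRST(<param> <body> <param> <body>) = { (, *, id, void, λ } and FIRST(*) = { * }.
Both contain *, so the two alternatives are not disjoint — LL(1) conflict.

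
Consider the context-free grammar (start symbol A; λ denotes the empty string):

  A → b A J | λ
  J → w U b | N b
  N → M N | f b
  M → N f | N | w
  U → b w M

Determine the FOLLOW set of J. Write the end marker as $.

In A → b A J: J is at the end, add FOLLOW(A) = { $, f, w }.
Union: FOLLOW(J) = { $, f, w }.

{ $, f, w }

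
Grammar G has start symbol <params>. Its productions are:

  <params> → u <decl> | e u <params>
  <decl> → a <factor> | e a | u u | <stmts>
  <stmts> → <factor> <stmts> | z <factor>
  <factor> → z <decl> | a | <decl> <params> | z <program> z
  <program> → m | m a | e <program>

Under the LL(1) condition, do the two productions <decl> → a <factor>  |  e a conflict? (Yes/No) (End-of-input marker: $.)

No

FIRST(a <factor>) = { a } and FIRST(e a) = { e }.
The FIRST sets are disjoint and neither alternative is nullable — no conflict.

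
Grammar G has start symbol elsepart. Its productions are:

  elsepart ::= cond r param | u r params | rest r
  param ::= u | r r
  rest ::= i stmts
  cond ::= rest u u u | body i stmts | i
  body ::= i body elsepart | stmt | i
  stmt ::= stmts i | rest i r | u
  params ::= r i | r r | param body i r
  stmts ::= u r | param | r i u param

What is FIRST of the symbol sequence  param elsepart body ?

{ r, u }

Add FIRST(param) = { r, u }; param is not nullable, stop.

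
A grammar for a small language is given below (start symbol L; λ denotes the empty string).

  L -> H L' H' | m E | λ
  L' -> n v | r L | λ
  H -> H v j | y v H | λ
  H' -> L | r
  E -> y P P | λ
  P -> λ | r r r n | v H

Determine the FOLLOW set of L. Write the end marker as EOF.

L is the start symbol, so EOF ∈ FOLLOW(L).
In L' -> r L: L is at the end, add FOLLOW(L') = { EOF, m, n, r, v, y }.
In H' -> L: L is at the end, add FOLLOW(H') = { EOF, m, n, r, v, y }.
Union: FOLLOW(L) = { EOF, m, n, r, v, y }.

{ EOF, m, n, r, v, y }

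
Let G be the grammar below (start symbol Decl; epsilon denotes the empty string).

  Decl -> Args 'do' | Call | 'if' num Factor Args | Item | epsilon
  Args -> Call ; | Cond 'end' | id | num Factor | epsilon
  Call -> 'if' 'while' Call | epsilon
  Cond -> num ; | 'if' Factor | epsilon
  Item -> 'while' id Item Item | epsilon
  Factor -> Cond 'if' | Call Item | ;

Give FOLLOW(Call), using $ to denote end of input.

{ $, 'do', 'end', 'if', 'while', ;, id, num }

In Decl -> Call: Call is at the end, add FOLLOW(Decl) = { $ }.
In Args -> Call ;: add FIRST(;) = { ; }.
In Call -> 'if' 'while' Call: Call is at the end, add FOLLOW(Call) = { $, 'do', 'end', 'if', 'while', ;, id, num }.
In Factor -> Call Item: add FIRST(Item)\{epsilon} = { 'while' }.
  Since Item is nullable, also add FOLLOW(Factor) = { $, 'do', 'end', 'if', ;, id, num }.
Union: FOLLOW(Call) = { $, 'do', 'end', 'if', 'while', ;, id, num }.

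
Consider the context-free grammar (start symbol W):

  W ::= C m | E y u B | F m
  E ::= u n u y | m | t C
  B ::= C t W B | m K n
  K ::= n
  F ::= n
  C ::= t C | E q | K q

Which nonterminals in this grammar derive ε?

{ } (none)

No nonterminal has an empty production or an RHS whose symbols are all nullable.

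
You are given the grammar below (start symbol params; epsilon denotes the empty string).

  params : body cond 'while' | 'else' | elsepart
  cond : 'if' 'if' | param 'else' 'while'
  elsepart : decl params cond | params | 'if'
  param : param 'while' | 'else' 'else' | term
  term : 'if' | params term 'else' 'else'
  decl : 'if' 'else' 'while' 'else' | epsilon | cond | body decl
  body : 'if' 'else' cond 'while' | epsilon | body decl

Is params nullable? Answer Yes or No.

No

Nullable nonterminals: body, decl.
No production of params has an RHS whose symbols are all nullable, so params is not nullable.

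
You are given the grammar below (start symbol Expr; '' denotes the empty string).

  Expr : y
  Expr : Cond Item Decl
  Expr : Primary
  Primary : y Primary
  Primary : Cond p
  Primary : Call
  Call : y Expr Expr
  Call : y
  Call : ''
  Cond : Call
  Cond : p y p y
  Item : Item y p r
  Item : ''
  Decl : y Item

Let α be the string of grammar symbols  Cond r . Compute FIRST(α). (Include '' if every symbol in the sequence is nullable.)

Add FIRST(Cond)\{''} = { p, y }; Cond is nullable, continue.
r is a terminal; add {r} and stop.

{ p, r, y }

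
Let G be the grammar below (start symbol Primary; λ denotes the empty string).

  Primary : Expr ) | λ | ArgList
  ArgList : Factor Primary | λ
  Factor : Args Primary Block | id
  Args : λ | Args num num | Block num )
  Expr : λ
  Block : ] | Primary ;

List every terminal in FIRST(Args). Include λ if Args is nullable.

Args : λ contributes λ.
From Args : Args num num: Args nullable, take FIRST(Args) ∪ {num} = { ), ;, ], id, num }.
From Args : Block num ): add FIRST(Block) = { ), ;, ], id, num }.
Union: FIRST(Args) = { ), ;, ], id, num, λ }.

{ ), ;, ], id, num, λ }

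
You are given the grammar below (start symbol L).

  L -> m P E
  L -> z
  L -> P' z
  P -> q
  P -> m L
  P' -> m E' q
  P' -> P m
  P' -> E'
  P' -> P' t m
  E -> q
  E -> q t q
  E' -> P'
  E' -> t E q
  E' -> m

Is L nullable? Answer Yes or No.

No nonterminal in this grammar is nullable.
No production of L has an RHS whose symbols are all nullable, so L is not nullable.

No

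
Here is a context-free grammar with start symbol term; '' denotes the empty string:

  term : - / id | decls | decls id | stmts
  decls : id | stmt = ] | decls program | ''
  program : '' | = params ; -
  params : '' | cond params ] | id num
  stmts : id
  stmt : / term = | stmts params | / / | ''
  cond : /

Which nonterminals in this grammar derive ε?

{ decls, params, program, stmt, term }

Directly nullable (have an ''-production): decls, program, params, stmt.
term : decls with every symbol nullable, so term is nullable.
No other nonterminal has a production whose RHS symbols are all nullable.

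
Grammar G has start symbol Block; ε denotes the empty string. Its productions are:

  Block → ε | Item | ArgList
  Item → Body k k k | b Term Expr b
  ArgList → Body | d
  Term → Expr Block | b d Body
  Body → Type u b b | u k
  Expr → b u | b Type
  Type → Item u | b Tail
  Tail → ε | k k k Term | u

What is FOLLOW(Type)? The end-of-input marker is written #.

In Body → Type u b b: add FIRST(u b b) = { u }.
In Expr → b Type: Type is at the end, add FOLLOW(Expr) = { b, d, u }.
Union: FOLLOW(Type) = { b, d, u }.

{ b, d, u }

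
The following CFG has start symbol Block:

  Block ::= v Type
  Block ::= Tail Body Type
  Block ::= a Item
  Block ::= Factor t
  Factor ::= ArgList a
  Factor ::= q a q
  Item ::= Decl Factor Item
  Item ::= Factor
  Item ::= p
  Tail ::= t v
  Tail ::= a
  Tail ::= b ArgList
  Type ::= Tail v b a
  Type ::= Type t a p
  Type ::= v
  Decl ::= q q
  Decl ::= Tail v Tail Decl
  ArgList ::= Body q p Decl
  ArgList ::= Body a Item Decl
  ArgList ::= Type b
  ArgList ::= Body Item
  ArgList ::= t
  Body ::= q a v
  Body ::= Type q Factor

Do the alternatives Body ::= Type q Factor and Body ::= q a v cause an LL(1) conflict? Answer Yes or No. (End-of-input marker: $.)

No

FIRST(Type q Factor) = { a, b, t, v } and FIRST(q a v) = { q }.
The FIRST sets are disjoint and neither alternative is nullable — no conflict.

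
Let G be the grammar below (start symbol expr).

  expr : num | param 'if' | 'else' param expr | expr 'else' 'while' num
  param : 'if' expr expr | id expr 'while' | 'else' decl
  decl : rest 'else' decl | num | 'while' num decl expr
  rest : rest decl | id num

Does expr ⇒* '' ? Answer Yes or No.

No nonterminal in this grammar is nullable.
No production of expr has an RHS whose symbols are all nullable, so expr is not nullable.

No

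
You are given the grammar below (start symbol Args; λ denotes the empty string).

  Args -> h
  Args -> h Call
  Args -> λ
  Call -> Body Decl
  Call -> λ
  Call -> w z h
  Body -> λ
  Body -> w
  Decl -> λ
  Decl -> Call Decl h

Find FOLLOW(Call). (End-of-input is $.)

{ $, h, w }

In Args -> h Call: Call is at the end, add FOLLOW(Args) = { $ }.
In Decl -> Call Decl h: add FIRST(Decl h) = { h, w }.
Union: FOLLOW(Call) = { $, h, w }.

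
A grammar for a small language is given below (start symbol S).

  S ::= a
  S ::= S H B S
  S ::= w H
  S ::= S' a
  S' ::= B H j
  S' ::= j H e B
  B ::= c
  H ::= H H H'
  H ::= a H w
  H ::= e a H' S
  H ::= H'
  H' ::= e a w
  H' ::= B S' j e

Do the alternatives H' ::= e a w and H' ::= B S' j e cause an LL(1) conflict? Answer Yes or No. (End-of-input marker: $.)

FIRST(e a w) = { e } and FIRST(B S' j e) = { c }.
The FIRST sets are disjoint and neither alternative is nullable — no conflict.

No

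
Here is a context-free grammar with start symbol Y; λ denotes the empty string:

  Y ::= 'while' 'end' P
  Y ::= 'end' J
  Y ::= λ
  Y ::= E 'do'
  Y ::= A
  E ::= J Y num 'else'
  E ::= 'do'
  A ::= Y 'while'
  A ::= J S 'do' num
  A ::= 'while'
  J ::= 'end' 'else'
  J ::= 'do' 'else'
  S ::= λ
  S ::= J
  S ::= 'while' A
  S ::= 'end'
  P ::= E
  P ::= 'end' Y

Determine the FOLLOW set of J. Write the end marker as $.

{ $, 'do', 'end', 'while', num }

In Y ::= 'end' J: J is at the end, add FOLLOW(Y) = { $, 'while', num }.
In E ::= J Y num 'else': add FIRST(Y num 'else') = { 'do', 'end', 'while', num }.
In A ::= J S 'do' num: add FIRST(S 'do' num) = { 'do', 'end', 'while' }.
In S ::= J: J is at the end, add FOLLOW(S) = { 'do' }.
Union: FOLLOW(J) = { $, 'do', 'end', 'while', num }.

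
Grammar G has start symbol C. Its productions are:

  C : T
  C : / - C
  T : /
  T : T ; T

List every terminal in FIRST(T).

{ / }

T : / contributes {/}.
From T : T ; T: add FIRST(T) = { / }.
Union: FIRST(T) = { / }.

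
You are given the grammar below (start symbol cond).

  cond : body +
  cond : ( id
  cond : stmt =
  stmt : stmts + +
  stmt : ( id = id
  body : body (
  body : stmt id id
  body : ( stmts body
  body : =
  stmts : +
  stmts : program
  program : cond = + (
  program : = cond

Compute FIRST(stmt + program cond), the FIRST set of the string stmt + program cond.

Add FIRST(stmt) = { (, +, = }; stmt is not nullable, stop.

{ (, +, = }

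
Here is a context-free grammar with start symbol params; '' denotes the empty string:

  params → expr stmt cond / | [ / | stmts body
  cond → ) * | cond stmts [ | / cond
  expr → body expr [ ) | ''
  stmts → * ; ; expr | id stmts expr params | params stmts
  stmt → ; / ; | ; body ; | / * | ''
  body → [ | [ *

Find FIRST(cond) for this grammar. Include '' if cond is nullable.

{ ), / }

cond → ) * contributes {)}.
From cond → cond stmts [: add FIRST(cond) = { ), / }.
cond → / cond contributes {/}.
Union: FIRST(cond) = { ), / }.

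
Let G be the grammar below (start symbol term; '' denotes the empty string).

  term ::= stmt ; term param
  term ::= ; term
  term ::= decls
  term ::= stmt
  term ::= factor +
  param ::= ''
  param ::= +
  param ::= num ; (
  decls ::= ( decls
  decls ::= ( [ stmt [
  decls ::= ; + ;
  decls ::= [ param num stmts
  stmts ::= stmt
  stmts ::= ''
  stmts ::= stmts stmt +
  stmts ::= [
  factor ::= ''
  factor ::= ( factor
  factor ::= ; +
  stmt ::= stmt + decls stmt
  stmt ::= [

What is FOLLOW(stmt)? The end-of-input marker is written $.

In term ::= stmt ; term param: add FIRST(; term param) = { ; }.
In term ::= stmt: stmt is at the end, add FOLLOW(term) = { $, +, num }.
In decls ::= ( [ stmt [: add FIRST([) = { [ }.
In stmts ::= stmt: stmt is at the end, add FOLLOW(stmts) = { $, +, [, num }.
In stmts ::= stmts stmt +: add FIRST(+) = { + }.
In stmt ::= stmt + decls stmt: add FIRST(+ decls stmt) = { + }.
In stmt ::= stmt + decls stmt: stmt is at the end, add FOLLOW(stmt) = { $, +, ;, [, num }.
Union: FOLLOW(stmt) = { $, +, ;, [, num }.

{ $, +, ;, [, num }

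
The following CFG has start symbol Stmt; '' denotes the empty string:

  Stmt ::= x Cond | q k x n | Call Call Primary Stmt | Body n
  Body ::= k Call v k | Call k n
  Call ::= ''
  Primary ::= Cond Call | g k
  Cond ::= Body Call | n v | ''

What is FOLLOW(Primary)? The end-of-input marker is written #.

In Stmt ::= Call Call Primary Stmt: add FIRST(Stmt) = { g, k, n, q, x }.
Union: FOLLOW(Primary) = { g, k, n, q, x }.

{ g, k, n, q, x }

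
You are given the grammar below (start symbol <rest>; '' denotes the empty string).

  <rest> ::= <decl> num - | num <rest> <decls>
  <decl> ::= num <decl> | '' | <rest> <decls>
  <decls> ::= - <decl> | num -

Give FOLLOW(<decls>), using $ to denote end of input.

In <rest> ::= num <rest> <decls>: <decls> is at the end, add FOLLOW(<rest>) = { $, -, num }.
In <decl> ::= <rest> <decls>: <decls> is at the end, add FOLLOW(<decl>) = { $, -, num }.
Union: FOLLOW(<decls>) = { $, -, num }.

{ $, -, num }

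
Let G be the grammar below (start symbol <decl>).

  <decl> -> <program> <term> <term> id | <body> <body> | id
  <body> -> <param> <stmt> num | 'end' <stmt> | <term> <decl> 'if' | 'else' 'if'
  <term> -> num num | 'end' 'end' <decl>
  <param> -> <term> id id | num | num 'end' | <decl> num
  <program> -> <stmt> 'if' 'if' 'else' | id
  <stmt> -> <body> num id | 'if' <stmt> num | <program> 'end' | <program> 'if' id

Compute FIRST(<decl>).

{ 'else', 'end', 'if', id, num }

From <decl> -> <program> <term> <term> id: add FIRST(<program>) = { 'else', 'end', 'if', id, num }.
From <decl> -> <body> <body>: add FIRST(<body>) = { 'else', 'end', 'if', id, num }.
<decl> -> id contributes {id}.
Union: FIRST(<decl>) = { 'else', 'end', 'if', id, num }.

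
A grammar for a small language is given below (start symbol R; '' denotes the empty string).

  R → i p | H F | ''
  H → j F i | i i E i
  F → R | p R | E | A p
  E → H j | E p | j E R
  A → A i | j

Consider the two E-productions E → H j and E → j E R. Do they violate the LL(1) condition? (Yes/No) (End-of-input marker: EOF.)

Yes

FIRST(H j) = { i, j } and FIRST(j E R) = { j }.
Both contain j, so the two alternatives are not disjoint — LL(1) conflict.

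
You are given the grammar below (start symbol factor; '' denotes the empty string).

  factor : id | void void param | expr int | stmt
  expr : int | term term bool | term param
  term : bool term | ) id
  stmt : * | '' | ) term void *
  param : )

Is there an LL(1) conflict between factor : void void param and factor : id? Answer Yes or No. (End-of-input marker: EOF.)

FIRST(void void param) = { void } and FIRST(id) = { id }.
The FIRST sets are disjoint and neither alternative is nullable — no conflict.

No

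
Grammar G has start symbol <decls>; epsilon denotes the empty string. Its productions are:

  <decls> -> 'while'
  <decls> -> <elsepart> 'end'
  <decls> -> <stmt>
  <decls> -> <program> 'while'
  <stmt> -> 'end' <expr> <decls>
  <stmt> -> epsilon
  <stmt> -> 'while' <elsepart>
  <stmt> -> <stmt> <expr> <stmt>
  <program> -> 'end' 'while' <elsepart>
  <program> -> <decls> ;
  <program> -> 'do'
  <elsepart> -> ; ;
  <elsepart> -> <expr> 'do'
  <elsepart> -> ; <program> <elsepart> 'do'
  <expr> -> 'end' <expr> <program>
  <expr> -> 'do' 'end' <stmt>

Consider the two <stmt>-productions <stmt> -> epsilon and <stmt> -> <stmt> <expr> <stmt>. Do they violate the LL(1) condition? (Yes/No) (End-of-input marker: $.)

FIRST(epsilon) = { epsilon } and FIRST(<stmt> <expr> <stmt>) = { 'do', 'end', 'while' }.
The first alternative is nullable and FOLLOW(<stmt>) = { $, 'do', 'end', 'while', ; } shares 'do' with FIRST of the second — conflict.

Yes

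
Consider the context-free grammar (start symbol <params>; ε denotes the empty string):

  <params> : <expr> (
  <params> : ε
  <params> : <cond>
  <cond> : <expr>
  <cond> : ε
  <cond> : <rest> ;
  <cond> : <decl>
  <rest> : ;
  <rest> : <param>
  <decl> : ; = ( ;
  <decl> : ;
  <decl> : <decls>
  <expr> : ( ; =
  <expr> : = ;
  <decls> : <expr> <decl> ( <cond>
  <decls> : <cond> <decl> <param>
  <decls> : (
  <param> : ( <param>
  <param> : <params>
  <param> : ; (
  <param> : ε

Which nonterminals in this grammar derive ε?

{ <cond>, <param>, <params>, <rest> }

Directly nullable (have an ε-production): <params>, <cond>, <param>.
<rest> : <param> with every symbol nullable, so <rest> is nullable.
No other nonterminal has a production whose RHS symbols are all nullable.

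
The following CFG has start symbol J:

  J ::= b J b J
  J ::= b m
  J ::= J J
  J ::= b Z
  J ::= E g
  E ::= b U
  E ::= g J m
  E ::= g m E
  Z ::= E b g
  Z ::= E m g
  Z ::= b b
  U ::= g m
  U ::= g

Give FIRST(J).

{ b, g }

J ::= b J b J contributes {b}.
J ::= b m contributes {b}.
From J ::= J J: add FIRST(J) = { b, g }.
J ::= b Z contributes {b}.
From J ::= E g: add FIRST(E) = { b, g }.
Union: FIRST(J) = { b, g }.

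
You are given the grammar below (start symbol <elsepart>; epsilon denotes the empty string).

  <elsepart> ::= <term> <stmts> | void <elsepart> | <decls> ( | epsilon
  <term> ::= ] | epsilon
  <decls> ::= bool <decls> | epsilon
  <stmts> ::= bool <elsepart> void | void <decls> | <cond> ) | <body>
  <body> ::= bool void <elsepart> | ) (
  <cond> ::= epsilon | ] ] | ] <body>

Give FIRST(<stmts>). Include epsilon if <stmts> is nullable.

<stmts> ::= bool <elsepart> void contributes {bool}.
<stmts> ::= void <decls> contributes {void}.
From <stmts> ::= <cond> ): <cond> nullable, take FIRST(<cond>) ∪ {)} = { ), ] }.
From <stmts> ::= <body>: add FIRST(<body>) = { ), bool }.
Union: FIRST(<stmts>) = { ), ], bool, void }.

{ ), ], bool, void }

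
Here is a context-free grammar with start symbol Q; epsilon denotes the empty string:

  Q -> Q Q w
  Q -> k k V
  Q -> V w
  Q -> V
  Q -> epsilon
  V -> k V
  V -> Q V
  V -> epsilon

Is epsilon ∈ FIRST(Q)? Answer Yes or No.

Q has an epsilon-production, so Q ⇒ epsilon.

Yes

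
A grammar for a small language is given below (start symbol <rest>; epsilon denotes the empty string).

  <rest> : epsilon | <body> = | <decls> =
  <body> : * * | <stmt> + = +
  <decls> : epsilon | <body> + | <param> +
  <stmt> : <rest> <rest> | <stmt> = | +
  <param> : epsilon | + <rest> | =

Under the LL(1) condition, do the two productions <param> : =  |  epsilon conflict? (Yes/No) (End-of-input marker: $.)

No

FIRST(=) = { = } and FIRST(epsilon) = { epsilon }.
The second is nullable but FOLLOW(<param>) = { + } is disjoint from FIRST of the first.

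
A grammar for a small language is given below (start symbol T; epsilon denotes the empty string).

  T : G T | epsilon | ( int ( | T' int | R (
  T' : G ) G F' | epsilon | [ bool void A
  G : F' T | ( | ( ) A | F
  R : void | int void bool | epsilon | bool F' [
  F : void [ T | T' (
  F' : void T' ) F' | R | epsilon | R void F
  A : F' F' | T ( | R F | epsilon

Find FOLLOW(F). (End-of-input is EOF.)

{ EOF, (, ), [, bool, int, void }

In G : F: F is at the end, add FOLLOW(G) = { EOF, (, ), [, bool, int, void }.
In F' : R void F: F is at the end, add FOLLOW(F') = { EOF, (, ), [, bool, int, void }.
In A : R F: F is at the end, add FOLLOW(A) = { EOF, (, ), [, bool, int, void }.
Union: FOLLOW(F) = { EOF, (, ), [, bool, int, void }.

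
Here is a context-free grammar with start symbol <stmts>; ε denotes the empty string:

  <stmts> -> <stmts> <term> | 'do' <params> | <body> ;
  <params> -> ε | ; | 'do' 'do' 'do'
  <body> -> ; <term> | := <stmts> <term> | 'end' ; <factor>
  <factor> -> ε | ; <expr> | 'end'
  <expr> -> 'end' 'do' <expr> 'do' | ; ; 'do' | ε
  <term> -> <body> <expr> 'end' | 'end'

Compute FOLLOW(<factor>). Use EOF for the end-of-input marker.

{ 'end', ; }

In <body> -> 'end' ; <factor>: <factor> is at the end, add FOLLOW(<body>) = { 'end', ; }.
Union: FOLLOW(<factor>) = { 'end', ; }.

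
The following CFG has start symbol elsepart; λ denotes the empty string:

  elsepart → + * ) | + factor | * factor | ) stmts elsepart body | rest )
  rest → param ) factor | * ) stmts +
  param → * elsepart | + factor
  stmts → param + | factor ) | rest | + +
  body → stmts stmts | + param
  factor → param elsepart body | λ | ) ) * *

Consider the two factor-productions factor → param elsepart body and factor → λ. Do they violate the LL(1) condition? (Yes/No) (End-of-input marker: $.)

FIRST(param elsepart body) = { *, + } and FIRST(λ) = { λ }.
The second alternative is nullable and FOLLOW(factor) = { $, ), *, + } shares * with FIRST of the first — conflict.

Yes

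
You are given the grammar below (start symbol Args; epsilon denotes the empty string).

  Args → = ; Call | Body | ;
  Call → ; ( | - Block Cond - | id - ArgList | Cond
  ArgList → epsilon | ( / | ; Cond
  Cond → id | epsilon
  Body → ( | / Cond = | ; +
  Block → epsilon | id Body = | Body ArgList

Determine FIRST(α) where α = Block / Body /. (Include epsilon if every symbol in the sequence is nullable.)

Add FIRST(Block)\{epsilon} = { (, /, ;, id }; Block is nullable, continue.
/ is a terminal; add {/} and stop.

{ (, /, ;, id }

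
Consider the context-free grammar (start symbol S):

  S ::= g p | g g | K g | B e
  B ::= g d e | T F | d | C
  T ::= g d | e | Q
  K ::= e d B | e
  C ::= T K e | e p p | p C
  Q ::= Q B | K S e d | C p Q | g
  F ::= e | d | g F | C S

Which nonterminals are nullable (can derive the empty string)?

{ } (none)

No nonterminal has an empty production or an RHS whose symbols are all nullable.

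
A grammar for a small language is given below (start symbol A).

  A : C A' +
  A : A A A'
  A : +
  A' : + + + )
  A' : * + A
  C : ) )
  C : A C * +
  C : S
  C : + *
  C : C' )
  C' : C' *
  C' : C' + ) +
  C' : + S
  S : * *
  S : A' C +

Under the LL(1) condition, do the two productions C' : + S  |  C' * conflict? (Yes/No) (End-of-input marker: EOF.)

Yes

FIRST(+ S) = { + } and FIRST(C' *) = { + }.
Both contain +, so the two alternatives are not disjoint — LL(1) conflict.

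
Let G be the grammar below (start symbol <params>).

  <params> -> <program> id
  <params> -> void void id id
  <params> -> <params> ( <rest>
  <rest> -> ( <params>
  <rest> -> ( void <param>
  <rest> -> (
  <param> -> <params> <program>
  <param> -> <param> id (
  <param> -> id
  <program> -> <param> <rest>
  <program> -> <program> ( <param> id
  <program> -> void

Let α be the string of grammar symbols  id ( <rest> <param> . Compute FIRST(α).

{ id }

id is a terminal; add {id} and stop.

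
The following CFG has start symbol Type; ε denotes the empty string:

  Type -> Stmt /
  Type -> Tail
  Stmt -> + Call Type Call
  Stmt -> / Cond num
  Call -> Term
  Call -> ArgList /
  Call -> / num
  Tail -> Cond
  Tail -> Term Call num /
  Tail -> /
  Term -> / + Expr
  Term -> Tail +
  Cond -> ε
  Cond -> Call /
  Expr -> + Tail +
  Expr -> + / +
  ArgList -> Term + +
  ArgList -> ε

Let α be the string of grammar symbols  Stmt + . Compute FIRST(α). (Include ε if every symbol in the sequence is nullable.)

Add FIRST(Stmt) = { +, / }; Stmt is not nullable, stop.

{ +, / }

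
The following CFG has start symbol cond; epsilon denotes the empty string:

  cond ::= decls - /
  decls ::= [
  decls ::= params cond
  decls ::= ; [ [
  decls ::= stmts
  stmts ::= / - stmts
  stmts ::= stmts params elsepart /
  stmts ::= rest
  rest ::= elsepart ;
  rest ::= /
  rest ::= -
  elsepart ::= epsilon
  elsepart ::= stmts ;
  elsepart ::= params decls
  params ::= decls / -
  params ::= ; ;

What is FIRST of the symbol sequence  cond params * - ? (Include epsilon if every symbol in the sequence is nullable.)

{ -, /, ;, [ }

Add FIRST(cond) = { -, /, ;, [ }; cond is not nullable, stop.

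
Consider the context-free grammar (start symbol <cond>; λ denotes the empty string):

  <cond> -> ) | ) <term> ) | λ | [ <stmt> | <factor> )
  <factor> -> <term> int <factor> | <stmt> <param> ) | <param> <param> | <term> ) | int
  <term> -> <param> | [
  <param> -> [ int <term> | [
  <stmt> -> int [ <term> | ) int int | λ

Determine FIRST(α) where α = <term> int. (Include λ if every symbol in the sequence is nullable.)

{ [ }

Add FIRST(<term>) = { [ }; <term> is not nullable, stop.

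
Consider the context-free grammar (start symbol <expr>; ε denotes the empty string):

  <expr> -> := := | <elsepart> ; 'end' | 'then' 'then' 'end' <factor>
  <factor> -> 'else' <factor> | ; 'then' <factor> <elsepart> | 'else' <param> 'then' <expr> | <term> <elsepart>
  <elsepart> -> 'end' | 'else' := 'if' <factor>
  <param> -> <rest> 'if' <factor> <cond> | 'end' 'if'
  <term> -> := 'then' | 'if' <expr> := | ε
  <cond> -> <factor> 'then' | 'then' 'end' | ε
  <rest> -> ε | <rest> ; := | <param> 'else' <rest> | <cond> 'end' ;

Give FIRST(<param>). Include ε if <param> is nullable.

{ 'else', 'end', 'if', 'then', :=, ; }

From <param> -> <rest> 'if' <factor> <cond>: <rest> nullable, take FIRST(<rest>) ∪ {'if'} = { 'else', 'end', 'if', 'then', :=, ; }.
<param> -> 'end' 'if' contributes {'end'}.
Union: FIRST(<param>) = { 'else', 'end', 'if', 'then', :=, ; }.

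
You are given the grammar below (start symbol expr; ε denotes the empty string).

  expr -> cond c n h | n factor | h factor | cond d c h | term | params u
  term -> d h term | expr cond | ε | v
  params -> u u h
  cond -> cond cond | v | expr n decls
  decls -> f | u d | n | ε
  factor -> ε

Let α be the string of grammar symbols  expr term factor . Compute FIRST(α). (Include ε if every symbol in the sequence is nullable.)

{ d, h, n, u, v, ε }

Add FIRST(expr)\{ε} = { d, h, n, u, v }; expr is nullable, continue.
Add FIRST(term)\{ε} = { d, h, n, u, v }; term is nullable, continue.
Add FIRST(factor)\{ε} = {  }; factor is nullable, continue.
Every symbol is nullable, so include ε.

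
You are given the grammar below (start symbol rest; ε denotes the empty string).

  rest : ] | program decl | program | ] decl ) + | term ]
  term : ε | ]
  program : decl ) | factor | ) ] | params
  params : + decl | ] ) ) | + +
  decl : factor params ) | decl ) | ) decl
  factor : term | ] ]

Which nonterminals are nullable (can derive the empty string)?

Directly nullable (have an ε-production): term.
rest : program with every symbol nullable, so rest is nullable.
program : factor with every symbol nullable, so program is nullable.
factor : term with every symbol nullable, so factor is nullable.
No other nonterminal has a production whose RHS symbols are all nullable.

{ factor, program, rest, term }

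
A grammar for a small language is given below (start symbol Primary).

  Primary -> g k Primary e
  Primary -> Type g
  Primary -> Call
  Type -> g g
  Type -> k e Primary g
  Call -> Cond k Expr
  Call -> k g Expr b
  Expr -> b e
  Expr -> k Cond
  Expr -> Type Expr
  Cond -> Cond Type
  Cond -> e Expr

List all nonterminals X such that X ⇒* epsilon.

{ } (none)

No nonterminal has an empty production or an RHS whose symbols are all nullable.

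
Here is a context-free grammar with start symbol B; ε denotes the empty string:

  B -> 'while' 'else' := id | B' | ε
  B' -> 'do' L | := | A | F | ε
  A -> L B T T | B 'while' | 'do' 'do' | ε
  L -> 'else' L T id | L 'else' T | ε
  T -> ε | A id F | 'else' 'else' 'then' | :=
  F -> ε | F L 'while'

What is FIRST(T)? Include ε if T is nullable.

{ 'do', 'else', 'while', :=, id, ε }

T -> ε contributes ε.
From T -> A id F: A nullable, take FIRST(A) ∪ {id} = { 'do', 'else', 'while', :=, id }.
T -> 'else' 'else' 'then' contributes {'else'}.
T -> := contributes {:=}.
Union: FIRST(T) = { 'do', 'else', 'while', :=, id, ε }.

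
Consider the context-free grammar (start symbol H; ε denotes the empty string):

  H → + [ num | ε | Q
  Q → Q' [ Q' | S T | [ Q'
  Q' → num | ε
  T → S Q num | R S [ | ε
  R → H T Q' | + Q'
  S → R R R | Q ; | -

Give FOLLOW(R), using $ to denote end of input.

In T → R S [: add FIRST(S [) = { +, -, ;, [, num }.
In S → R R R: add FIRST(R R)\{ε} = { +, -, ;, [, num }.
  Since R R is nullable, also add FOLLOW(S) = { $, +, -, ;, [, num }.
In S → R R R: add FIRST(R)\{ε} = { +, -, ;, [, num }.
  Since R is nullable, also add FOLLOW(S) = { $, +, -, ;, [, num }.
In S → R R R: R is at the end, add FOLLOW(S) = { $, +, -, ;, [, num }.
Union: FOLLOW(R) = { $, +, -, ;, [, num }.

{ $, +, -, ;, [, num }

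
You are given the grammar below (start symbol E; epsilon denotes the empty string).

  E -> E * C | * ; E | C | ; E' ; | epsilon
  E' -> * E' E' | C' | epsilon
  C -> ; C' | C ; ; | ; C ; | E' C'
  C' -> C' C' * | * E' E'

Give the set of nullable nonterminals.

{ E, E' }

Directly nullable (have an epsilon-production): E, E'.
No other nonterminal has a production whose RHS symbols are all nullable.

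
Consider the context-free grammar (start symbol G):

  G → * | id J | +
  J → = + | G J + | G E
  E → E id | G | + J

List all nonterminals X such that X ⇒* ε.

No nonterminal has an empty production or an RHS whose symbols are all nullable.

{ } (none)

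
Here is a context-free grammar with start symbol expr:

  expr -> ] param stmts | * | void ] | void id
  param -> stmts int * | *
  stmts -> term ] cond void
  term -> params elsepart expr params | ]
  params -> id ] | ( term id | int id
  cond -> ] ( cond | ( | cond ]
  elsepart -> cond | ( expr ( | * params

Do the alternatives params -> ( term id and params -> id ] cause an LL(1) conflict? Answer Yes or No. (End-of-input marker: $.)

No

FIRST(( term id) = { ( } and FIRST(id ]) = { id }.
The FIRST sets are disjoint and neither alternative is nullable — no conflict.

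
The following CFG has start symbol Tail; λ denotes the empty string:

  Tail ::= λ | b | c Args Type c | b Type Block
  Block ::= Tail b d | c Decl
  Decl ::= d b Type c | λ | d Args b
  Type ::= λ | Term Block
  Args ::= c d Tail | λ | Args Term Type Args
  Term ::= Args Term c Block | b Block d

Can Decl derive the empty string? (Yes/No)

Decl has an λ-production, so Decl ⇒ λ.

Yes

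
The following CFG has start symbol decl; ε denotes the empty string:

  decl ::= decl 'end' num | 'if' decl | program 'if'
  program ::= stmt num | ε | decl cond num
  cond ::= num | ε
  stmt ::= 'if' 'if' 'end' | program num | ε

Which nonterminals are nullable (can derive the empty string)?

Directly nullable (have an ε-production): program, cond, stmt.
No other nonterminal has a production whose RHS symbols are all nullable.

{ cond, program, stmt }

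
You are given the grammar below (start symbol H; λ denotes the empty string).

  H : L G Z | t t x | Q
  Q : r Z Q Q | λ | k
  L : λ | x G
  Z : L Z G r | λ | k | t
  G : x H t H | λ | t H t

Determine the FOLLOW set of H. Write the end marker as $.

H is the start symbol, so $ ∈ FOLLOW(H).
In G : x H t H: add FIRST(t H) = { t }.
In G : x H t H: H is at the end, add FOLLOW(G) = { $, k, r, t, x }.
In G : t H t: add FIRST(t) = { t }.
Union: FOLLOW(H) = { $, k, r, t, x }.

{ $, k, r, t, x }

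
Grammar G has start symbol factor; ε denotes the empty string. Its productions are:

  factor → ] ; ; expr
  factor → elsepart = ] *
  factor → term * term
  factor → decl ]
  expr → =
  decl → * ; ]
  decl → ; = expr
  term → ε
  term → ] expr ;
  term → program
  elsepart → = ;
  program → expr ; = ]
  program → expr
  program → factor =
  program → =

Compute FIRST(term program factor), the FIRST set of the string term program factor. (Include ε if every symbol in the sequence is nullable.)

{ *, ;, =, ] }

Add FIRST(term)\{ε} = { *, ;, =, ] }; term is nullable, continue.
Add FIRST(program) = { *, ;, =, ] }; program is not nullable, stop.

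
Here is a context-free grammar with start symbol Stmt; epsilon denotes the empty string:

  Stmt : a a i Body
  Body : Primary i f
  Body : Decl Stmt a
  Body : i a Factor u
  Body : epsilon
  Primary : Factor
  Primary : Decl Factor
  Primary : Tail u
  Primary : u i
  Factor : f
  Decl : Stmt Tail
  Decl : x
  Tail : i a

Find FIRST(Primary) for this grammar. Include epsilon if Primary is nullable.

{ a, f, i, u, x }

From Primary : Factor: add FIRST(Factor) = { f }.
From Primary : Decl Factor: add FIRST(Decl) = { a, x }.
From Primary : Tail u: add FIRST(Tail) = { i }.
Primary : u i contributes {u}.
Union: FIRST(Primary) = { a, f, i, u, x }.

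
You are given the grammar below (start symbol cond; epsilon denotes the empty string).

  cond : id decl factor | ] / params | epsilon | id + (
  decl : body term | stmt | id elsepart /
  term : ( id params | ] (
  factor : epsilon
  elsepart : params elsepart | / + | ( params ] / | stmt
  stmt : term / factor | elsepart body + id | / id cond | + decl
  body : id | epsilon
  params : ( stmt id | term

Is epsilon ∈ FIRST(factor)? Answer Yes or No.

factor has an epsilon-production, so factor ⇒ epsilon.

Yes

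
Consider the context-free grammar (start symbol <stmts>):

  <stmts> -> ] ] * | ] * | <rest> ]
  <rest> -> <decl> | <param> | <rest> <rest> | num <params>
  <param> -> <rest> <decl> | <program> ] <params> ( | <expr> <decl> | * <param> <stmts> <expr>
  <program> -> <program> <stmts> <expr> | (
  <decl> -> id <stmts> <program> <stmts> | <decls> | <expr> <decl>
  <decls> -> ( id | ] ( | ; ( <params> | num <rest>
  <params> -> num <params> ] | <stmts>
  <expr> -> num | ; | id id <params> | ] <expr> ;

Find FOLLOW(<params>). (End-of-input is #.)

{ (, *, ;, ], id, num }

In <rest> -> num <params>: <params> is at the end, add FOLLOW(<rest>) = { (, *, ;, ], id, num }.
In <param> -> <program> ] <params> (: add FIRST(() = { ( }.
In <decls> -> ; ( <params>: <params> is at the end, add FOLLOW(<decls>) = { (, *, ;, ], id, num }.
In <params> -> num <params> ]: add FIRST(]) = { ] }.
In <expr> -> id id <params>: <params> is at the end, add FOLLOW(<expr>) = { (, *, ;, ], id, num }.
Union: FOLLOW(<params>) = { (, *, ;, ], id, num }.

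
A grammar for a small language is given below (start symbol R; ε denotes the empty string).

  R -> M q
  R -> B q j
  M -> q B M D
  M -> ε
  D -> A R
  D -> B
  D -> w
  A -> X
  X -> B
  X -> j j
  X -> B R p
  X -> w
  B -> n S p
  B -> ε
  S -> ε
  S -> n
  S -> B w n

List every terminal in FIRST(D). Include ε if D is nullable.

{ j, n, q, w, ε }

From D -> A R: A nullable, take FIRST(A) ∪ FIRST(R) = { j, n, q, w }.
From D -> B: add FIRST(B) = { n, ε } (including ε since B is nullable).
D -> w contributes {w}.
Union: FIRST(D) = { j, n, q, w, ε }.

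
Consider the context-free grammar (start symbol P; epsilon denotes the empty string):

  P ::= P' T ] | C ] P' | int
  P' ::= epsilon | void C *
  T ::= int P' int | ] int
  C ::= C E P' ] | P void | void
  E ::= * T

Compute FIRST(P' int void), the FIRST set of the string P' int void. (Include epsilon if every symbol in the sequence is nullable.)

Add FIRST(P')\{epsilon} = { void }; P' is nullable, continue.
int is a terminal; add {int} and stop.

{ int, void }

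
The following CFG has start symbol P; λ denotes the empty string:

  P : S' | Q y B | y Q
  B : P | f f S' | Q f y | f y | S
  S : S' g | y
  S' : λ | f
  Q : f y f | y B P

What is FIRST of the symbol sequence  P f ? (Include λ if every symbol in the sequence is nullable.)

Add FIRST(P)\{λ} = { f, y }; P is nullable, continue.
f is a terminal; add {f} and stop.

{ f, y }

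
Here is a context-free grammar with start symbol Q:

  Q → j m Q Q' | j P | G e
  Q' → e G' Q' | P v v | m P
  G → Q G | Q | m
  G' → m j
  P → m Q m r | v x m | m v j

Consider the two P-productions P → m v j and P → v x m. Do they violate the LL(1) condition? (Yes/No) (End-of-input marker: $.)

FIRST(m v j) = { m } and FIRST(v x m) = { v }.
The FIRST sets are disjoint and neither alternative is nullable — no conflict.

No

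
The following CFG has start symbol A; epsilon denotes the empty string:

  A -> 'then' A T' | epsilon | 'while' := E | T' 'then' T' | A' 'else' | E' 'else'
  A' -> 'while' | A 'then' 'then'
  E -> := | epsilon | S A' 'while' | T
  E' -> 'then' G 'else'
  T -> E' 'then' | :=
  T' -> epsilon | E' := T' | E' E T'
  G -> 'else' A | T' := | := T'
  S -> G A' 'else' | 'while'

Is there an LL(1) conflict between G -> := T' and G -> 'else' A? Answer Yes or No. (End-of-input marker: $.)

No

FIRST(:= T') = { := } and FIRST('else' A) = { 'else' }.
The FIRST sets are disjoint and neither alternative is nullable — no conflict.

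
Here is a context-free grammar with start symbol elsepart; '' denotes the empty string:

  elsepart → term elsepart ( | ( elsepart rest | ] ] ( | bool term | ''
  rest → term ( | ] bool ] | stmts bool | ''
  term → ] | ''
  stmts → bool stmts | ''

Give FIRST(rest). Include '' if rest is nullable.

From rest → term (: term nullable, take FIRST(term) ∪ {(} = { (, ] }.
rest → ] bool ] contributes {]}.
From rest → stmts bool: stmts nullable, take FIRST(stmts) ∪ {bool} = { bool }.
rest → '' contributes ''.
Union: FIRST(rest) = { (, ], bool, '' }.

{ (, ], bool, '' }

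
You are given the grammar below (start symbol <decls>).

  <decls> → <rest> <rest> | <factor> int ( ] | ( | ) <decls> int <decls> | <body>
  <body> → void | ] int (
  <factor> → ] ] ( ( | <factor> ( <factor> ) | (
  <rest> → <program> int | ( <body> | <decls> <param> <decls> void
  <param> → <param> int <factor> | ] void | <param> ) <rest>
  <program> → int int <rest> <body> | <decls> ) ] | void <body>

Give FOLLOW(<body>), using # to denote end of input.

{ #, (, ), ], int, void }

In <decls> → <body>: <body> is at the end, add FOLLOW(<decls>) = { #, ), ], int, void }.
In <rest> → ( <body>: <body> is at the end, add FOLLOW(<rest>) = { #, (, ), ], int, void }.
In <program> → int int <rest> <body>: <body> is at the end, add FOLLOW(<program>) = { int }.
In <program> → void <body>: <body> is at the end, add FOLLOW(<program>) = { int }.
Union: FOLLOW(<body>) = { #, (, ), ], int, void }.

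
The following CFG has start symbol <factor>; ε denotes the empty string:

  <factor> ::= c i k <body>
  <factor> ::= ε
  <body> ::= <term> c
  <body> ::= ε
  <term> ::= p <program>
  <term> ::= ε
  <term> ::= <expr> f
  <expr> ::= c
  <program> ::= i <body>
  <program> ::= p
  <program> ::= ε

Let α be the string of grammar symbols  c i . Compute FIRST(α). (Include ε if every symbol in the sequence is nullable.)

{ c }

c is a terminal; add {c} and stop.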